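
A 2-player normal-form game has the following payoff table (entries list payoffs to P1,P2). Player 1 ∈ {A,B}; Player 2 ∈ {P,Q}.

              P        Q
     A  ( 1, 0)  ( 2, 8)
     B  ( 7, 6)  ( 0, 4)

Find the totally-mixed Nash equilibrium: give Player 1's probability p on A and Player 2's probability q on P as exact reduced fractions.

(p,q) = (1/5, 1/4)

P1 indiff ⇒ q·1+(1-q)·2 = q·7+(1-q)·0 ⇒ q(-6) = (1-q)(-2) ⇒ q = 1/4
P2 indiff ⇒ p·0+(1-p)·6 = p·8+(1-p)·4 ⇒ p(-8) = (1-p)(-2) ⇒ p = 1/5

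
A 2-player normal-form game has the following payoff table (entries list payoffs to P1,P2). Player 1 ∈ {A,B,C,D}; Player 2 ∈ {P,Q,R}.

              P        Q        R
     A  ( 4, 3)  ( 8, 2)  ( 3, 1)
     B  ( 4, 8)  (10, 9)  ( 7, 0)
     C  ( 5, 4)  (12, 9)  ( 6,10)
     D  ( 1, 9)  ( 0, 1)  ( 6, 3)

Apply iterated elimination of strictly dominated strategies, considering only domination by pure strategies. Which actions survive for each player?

P1 drop A (C beats it: P:5>4 Q:12>8 R:6>3)
P1 drop D (B beats it: P:4>1 Q:10>0 R:7>6)
P2 drop P (Q beats it: B:9>8 C:9>4)
P1→{B,C} P2→{Q,R}

Remaining: P1:{B,C} P2:{Q,R}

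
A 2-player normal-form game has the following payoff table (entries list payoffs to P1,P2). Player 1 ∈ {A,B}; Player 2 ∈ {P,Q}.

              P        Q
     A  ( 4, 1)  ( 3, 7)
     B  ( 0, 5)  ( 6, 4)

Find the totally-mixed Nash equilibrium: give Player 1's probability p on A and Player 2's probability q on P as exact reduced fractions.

p=1/7, q=3/7

P1 indiff ⇒ q·4+(1-q)·3 = q·0+(1-q)·6 ⇒ q(4) = (1-q)(3) ⇒ q = 3/7
P2 indiff ⇒ p·1+(1-p)·5 = p·7+(1-p)·4 ⇒ p(-6) = (1-p)(-1) ⇒ p = 1/7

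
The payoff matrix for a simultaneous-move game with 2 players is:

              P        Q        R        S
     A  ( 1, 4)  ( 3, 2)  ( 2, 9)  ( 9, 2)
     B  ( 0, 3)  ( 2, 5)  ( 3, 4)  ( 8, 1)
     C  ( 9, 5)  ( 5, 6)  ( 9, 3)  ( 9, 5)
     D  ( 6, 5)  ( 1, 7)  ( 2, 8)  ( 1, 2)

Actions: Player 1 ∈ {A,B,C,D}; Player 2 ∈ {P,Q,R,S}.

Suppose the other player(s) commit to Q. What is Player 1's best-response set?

argmax u_1 = {C}

u_1(A vs Q) = 3
u_1(B vs Q) = 2
u_1(C vs Q) = 5
u_1(D vs Q) = 1
max payoff 5 at {C}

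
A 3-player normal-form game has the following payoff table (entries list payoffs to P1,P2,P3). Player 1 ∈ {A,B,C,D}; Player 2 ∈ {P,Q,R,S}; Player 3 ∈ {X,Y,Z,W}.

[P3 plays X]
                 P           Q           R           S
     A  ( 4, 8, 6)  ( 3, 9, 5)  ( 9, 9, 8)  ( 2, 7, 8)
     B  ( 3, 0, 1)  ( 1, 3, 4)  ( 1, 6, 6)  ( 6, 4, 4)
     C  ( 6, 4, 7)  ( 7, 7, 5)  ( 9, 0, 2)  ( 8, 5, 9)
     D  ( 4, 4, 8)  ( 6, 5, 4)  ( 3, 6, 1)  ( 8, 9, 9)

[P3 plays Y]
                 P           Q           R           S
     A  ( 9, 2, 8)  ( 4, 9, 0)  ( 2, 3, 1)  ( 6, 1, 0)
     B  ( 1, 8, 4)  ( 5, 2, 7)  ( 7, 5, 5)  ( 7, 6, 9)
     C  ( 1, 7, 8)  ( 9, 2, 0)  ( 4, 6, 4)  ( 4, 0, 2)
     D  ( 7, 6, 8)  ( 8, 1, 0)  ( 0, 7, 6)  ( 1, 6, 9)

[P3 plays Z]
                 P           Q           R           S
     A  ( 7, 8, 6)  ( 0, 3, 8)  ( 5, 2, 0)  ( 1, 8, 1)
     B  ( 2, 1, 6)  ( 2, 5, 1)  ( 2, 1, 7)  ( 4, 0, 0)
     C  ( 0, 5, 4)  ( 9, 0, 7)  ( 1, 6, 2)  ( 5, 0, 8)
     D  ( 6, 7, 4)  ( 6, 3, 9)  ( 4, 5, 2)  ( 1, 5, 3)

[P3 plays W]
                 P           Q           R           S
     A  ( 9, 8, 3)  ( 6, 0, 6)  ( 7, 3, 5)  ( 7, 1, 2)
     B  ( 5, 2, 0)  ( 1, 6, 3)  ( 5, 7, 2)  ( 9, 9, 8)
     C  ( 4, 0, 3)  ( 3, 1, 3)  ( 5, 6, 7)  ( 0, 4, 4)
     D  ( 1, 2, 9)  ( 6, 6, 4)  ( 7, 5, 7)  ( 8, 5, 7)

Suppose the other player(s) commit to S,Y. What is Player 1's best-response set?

u_1(A vs S,Y) = 6
u_1(B vs S,Y) = 7
u_1(C vs S,Y) = 4
u_1(D vs S,Y) = 1
max payoff 7 at {B}

argmax u_1 = {B}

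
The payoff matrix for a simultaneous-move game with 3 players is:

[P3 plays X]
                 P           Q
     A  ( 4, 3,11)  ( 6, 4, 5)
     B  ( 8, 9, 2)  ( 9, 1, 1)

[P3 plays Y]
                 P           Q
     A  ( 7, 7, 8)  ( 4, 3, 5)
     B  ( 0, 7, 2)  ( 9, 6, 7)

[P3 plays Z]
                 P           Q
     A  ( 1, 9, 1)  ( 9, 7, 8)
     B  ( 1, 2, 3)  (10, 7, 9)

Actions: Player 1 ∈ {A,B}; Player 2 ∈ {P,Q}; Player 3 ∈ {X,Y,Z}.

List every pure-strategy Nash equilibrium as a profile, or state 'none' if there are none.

PSNE = {(B,Q,Z)}

(A,P,X): not NE [P1→B gives 8>4; P2→Q gives 4>3]
(A,P,Y): not NE [P3→X gives 11>8]
(A,P,Z): not NE [P3→X gives 11>1]
(A,Q,X): not NE [P1→B gives 9>6; P3→Z gives 8>5]
(A,Q,Y): not NE [P1→B gives 9>4; P2→P gives 7>3; P3→Z gives 8>5]
(A,Q,Z): not NE [P1→B gives 10>9; P2→P gives 9>7]
(B,P,X): not NE [P3→Z gives 3>2]
(B,P,Y): not NE [P1→A gives 7>0; P3→Z gives 3>2]
(B,P,Z): not NE [P2→Q gives 7>2]
(B,Q,X): not NE [P2→P gives 9>1; P3→Z gives 9>1]
(B,Q,Y): not NE [P2→P gives 7>6; P3→Z gives 9>7]
(B,Q,Z): NE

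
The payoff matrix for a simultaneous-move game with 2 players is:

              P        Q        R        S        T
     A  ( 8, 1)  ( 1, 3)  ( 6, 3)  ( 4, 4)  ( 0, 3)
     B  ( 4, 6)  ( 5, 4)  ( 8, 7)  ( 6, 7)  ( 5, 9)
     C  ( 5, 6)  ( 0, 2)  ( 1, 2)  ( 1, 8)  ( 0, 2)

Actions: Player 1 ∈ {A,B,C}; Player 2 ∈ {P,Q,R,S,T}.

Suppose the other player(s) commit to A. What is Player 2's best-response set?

u_2(P vs A) = 1
u_2(Q vs A) = 3
u_2(R vs A) = 3
u_2(S vs A) = 4
u_2(T vs A) = 3
max payoff 4 at {S}

argmax u_2 = {S}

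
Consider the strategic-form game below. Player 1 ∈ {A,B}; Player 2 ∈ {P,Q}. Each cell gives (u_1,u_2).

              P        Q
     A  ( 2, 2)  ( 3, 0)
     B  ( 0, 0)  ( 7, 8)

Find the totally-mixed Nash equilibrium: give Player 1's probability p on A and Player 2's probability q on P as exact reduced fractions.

P1 indiff ⇒ q·2+(1-q)·3 = q·0+(1-q)·7 ⇒ q(2) = (1-q)(4) ⇒ q = 2/3
P2 indiff ⇒ p·2+(1-p)·0 = p·0+(1-p)·8 ⇒ p(2) = (1-p)(8) ⇒ p = 4/5

P1 mixes 4/5 on A; P2 mixes 2/3 on P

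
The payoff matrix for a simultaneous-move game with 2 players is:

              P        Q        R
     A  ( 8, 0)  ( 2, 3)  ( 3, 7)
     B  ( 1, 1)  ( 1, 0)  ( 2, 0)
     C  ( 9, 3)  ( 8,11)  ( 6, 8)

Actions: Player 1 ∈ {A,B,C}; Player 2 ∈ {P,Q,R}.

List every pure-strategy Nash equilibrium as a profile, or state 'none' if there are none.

(A,P): not NE [P1→C gives 9>8; P2→R gives 7>0]
(A,Q): not NE [P1→C gives 8>2; P2→R gives 7>3]
(A,R): not NE [P1→C gives 6>3]
(B,P): not NE [P1→C gives 9>1]
(B,Q): not NE [P1→C gives 8>1; P2→P gives 1>0]
(B,R): not NE [P1→C gives 6>2; P2→P gives 1>0]
(C,P): not NE [P2→Q gives 11>3]
(C,Q): NE
(C,R): not NE [P2→Q gives 11>8]

NE set: (C,Q)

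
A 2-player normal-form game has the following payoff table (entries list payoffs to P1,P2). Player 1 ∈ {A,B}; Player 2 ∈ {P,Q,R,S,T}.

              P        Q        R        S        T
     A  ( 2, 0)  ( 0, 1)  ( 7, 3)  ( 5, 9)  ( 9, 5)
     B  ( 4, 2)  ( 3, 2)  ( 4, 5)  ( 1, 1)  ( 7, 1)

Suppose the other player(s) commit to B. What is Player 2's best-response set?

P2 best: {R}

u_2(P vs B) = 2
u_2(Q vs B) = 2
u_2(R vs B) = 5
u_2(S vs B) = 1
u_2(T vs B) = 1
max payoff 5 at {R}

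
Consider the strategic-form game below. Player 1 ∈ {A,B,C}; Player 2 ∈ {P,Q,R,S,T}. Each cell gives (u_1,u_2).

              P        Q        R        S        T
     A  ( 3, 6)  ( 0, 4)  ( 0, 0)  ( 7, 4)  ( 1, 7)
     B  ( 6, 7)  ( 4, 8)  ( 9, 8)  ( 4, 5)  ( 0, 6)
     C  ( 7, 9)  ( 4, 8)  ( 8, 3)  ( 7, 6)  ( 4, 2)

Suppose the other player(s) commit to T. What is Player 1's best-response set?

u_1(A vs T) = 1
u_1(B vs T) = 0
u_1(C vs T) = 4
max payoff 4 at {C}

BR_1 = {C}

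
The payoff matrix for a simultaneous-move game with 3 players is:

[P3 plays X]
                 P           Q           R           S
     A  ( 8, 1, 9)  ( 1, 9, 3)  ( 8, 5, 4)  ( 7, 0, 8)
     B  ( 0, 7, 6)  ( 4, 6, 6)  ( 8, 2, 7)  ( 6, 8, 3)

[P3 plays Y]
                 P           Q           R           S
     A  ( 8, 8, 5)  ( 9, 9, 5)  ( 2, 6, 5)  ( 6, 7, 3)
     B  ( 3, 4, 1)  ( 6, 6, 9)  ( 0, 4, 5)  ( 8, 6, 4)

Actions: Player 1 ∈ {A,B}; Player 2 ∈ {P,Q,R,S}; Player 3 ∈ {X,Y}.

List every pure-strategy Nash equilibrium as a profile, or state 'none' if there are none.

(A,P,X): not NE [P2→Q gives 9>1]
(A,P,Y): not NE [P2→Q gives 9>8; P3→X gives 9>5]
(A,Q,X): not NE [P1→B gives 4>1; P3→Y gives 5>3]
(A,Q,Y): NE
(A,R,X): not NE [P2→Q gives 9>5; P3→Y gives 5>4]
(A,R,Y): not NE [P2→Q gives 9>6]
(A,S,X): not NE [P2→Q gives 9>0]
(A,S,Y): not NE [P1→B gives 8>6; P2→Q gives 9>7; P3→X gives 8>3]
(B,P,X): not NE [P1→A gives 8>0; P2→S gives 8>7]
(B,P,Y): not NE [P1→A gives 8>3; P2→S gives 6>4; P3→X gives 6>1]
(B,Q,X): not NE [P2→S gives 8>6; P3→Y gives 9>6]
(B,Q,Y): not NE [P1→A gives 9>6]
(B,R,X): not NE [P2→S gives 8>2]
(B,R,Y): not NE [P1→A gives 2>0; P2→S gives 6>4; P3→X gives 7>5]
(B,S,X): not NE [P1→A gives 7>6; P3→Y gives 4>3]
(B,S,Y): NE

NE set: (A,Q,Y), (B,S,Y)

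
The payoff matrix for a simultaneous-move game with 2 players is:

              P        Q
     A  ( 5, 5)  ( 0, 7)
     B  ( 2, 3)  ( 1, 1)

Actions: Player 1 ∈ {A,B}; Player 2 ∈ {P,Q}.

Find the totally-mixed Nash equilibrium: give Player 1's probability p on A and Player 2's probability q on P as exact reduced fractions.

P1 indiff ⇒ q·5+(1-q)·0 = q·2+(1-q)·1 ⇒ q(3) = (1-q)(1) ⇒ q = 1/4
P2 indiff ⇒ p·5+(1-p)·3 = p·7+(1-p)·1 ⇒ p(-2) = (1-p)(-2) ⇒ p = 1/2

p=1/2, q=1/4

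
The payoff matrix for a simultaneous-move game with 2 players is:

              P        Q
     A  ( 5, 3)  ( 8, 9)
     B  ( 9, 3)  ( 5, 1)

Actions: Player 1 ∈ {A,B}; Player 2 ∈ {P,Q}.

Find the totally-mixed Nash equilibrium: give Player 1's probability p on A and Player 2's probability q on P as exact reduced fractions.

P1 indiff ⇒ q·5+(1-q)·8 = q·9+(1-q)·5 ⇒ q(-4) = (1-q)(-3) ⇒ q = 3/7
P2 indiff ⇒ p·3+(1-p)·3 = p·9+(1-p)·1 ⇒ p(-6) = (1-p)(-2) ⇒ p = 1/4

P1 mixes 1/4 on A; P2 mixes 3/7 on P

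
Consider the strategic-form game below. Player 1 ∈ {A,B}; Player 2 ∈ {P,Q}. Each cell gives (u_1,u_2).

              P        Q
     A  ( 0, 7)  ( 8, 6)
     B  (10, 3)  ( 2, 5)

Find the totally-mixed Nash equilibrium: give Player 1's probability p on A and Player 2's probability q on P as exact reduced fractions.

P1 mixes 2/3 on A; P2 mixes 3/8 on P

P1 indiff ⇒ q·0+(1-q)·8 = q·10+(1-q)·2 ⇒ q(-10) = (1-q)(-6) ⇒ q = 3/8
P2 indiff ⇒ p·7+(1-p)·3 = p·6+(1-p)·5 ⇒ p(1) = (1-p)(2) ⇒ p = 2/3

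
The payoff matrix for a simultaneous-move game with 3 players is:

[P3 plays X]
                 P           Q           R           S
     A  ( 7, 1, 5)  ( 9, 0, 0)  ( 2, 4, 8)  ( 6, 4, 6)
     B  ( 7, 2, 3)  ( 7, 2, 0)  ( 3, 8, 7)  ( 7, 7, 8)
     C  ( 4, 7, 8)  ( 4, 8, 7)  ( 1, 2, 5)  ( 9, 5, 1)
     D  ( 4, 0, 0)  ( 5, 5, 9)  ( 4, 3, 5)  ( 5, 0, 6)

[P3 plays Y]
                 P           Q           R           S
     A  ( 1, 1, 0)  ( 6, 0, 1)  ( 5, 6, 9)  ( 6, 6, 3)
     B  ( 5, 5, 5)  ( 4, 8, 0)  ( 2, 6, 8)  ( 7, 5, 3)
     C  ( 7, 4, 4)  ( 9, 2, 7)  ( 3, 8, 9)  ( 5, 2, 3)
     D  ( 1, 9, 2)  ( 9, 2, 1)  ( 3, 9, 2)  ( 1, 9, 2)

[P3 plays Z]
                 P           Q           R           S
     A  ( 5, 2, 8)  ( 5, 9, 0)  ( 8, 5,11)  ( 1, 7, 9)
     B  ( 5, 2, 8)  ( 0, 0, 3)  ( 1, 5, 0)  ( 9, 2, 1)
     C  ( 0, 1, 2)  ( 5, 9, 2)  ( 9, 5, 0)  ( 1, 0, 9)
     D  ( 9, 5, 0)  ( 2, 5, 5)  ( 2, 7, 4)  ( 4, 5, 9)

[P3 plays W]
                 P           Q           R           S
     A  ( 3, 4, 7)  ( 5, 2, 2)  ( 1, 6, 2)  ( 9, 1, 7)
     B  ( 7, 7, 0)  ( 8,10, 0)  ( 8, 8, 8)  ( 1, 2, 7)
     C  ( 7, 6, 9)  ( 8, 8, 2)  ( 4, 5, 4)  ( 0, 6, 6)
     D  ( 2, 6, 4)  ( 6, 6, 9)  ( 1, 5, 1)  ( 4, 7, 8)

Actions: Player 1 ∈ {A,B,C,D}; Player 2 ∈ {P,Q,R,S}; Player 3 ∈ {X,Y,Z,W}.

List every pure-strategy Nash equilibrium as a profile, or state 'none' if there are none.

(A,P,X): not NE [P2→S gives 4>1; P3→Z gives 8>5]
(A,P,Y): not NE [P1→C gives 7>1; P2→S gives 6>1; P3→Z gives 8>0]
(A,P,Z): not NE [P1→D gives 9>5; P2→Q gives 9>2]
(A,P,W): not NE [P1→C gives 7>3; P2→R gives 6>4; P3→Z gives 8>7]
(A,Q,X): not NE [P2→S gives 4>0; P3→W gives 2>0]
(A,Q,Y): not NE [P1→D gives 9>6; P2→S gives 6>0; P3→W gives 2>1]
(A,Q,Z): not NE [P3→W gives 2>0]
(A,Q,W): not NE [P1→C gives 8>5; P2→R gives 6>2]
(A,R,X): not NE [P1→D gives 4>2; P3→Z gives 11>8]
(A,R,Y): not NE [P3→Z gives 11>9]
(A,R,Z): not NE [P1→C gives 9>8; P2→Q gives 9>5]
(A,R,W): not NE [P1→B gives 8>1; P3→Z gives 11>2]
(A,S,X): not NE [P1→C gives 9>6; P3→Z gives 9>6]
(A,S,Y): not NE [P1→B gives 7>6; P3→Z gives 9>3]
(A,S,Z): not NE [P1→B gives 9>1; P2→Q gives 9>7]
(A,S,W): not NE [P2→R gives 6>1; P3→Z gives 9>7]
(B,P,X): not NE [P2→R gives 8>2; P3→Z gives 8>3]
(B,P,Y): not NE [P1→C gives 7>5; P2→Q gives 8>5; P3→Z gives 8>5]
(B,P,Z): not NE [P1→D gives 9>5; P2→R gives 5>2]
(B,P,W): not NE [P2→Q gives 10>7; P3→Z gives 8>0]
(B,Q,X): not NE [P1→A gives 9>7; P2→R gives 8>2; P3→Z gives 3>0]
(B,Q,Y): not NE [P1→D gives 9>4; P3→Z gives 3>0]
(B,Q,Z): not NE [P1→C gives 5>0; P2→R gives 5>0]
(B,Q,W): not NE [P3→Z gives 3>0]
(B,R,X): not NE [P1→D gives 4>3; P3→W gives 8>7]
(B,R,Y): not NE [P1→A gives 5>2; P2→Q gives 8>6]
(B,R,Z): not NE [P1→C gives 9>1; P3→W gives 8>0]
(B,R,W): not NE [P2→Q gives 10>8]
(B,S,X): not NE [P1→C gives 9>7; P2→R gives 8>7]
(B,S,Y): not NE [P2→Q gives 8>5; P3→X gives 8>3]
(B,S,Z): not NE [P2→R gives 5>2; P3→X gives 8>1]
(B,S,W): not NE [P1→A gives 9>1; P2→Q gives 10>2; P3→X gives 8>7]
(C,P,X): not NE [P1→B gives 7>4; P2→Q gives 8>7; P3→W gives 9>8]
(C,P,Y): not NE [P2→R gives 8>4; P3→W gives 9>4]
(C,P,Z): not NE [P1→D gives 9>0; P2→Q gives 9>1; P3→W gives 9>2]
(C,P,W): not NE [P2→Q gives 8>6]
(C,Q,X): not NE [P1→A gives 9>4]
(C,Q,Y): not NE [P2→R gives 8>2]
(C,Q,Z): not NE [P3→Y gives 7>2]
(C,Q,W): not NE [P3→Y gives 7>2]
(C,R,X): not NE [P1→D gives 4>1; P2→Q gives 8>2; P3→Y gives 9>5]
(C,R,Y): not NE [P1→A gives 5>3]
(C,R,Z): not NE [P2→Q gives 9>5; P3→Y gives 9>0]
(C,R,W): not NE [P1→B gives 8>4; P2→Q gives 8>5; P3→Y gives 9>4]
(C,S,X): not NE [P2→Q gives 8>5; P3→Z gives 9>1]
(C,S,Y): not NE [P1→B gives 7>5; P2→R gives 8>2; P3→Z gives 9>3]
(C,S,Z): not NE [P1→B gives 9>1; P2→Q gives 9>0]
(C,S,W): not NE [P1→A gives 9>0; P2→Q gives 8>6; P3→Z gives 9>6]
(D,P,X): not NE [P1→B gives 7>4; P2→Q gives 5>0; P3→W gives 4>0]
(D,P,Y): not NE [P1→C gives 7>1; P3→W gives 4>2]
(D,P,Z): not NE [P2→R gives 7>5; P3→W gives 4>0]
(D,P,W): not NE [P1→C gives 7>2; P2→S gives 7>6]
(D,Q,X): not NE [P1→A gives 9>5]
(D,Q,Y): not NE [P2→S gives 9>2; P3→W gives 9>1]
(D,Q,Z): not NE [P1→C gives 5>2; P2→R gives 7>5; P3→W gives 9>5]
(D,Q,W): not NE [P1→C gives 8>6; P2→S gives 7>6]
(D,R,X): not NE [P2→Q gives 5>3]
(D,R,Y): not NE [P1→A gives 5>3; P3→X gives 5>2]
(D,R,Z): not NE [P1→C gives 9>2; P3→X gives 5>4]
(D,R,W): not NE [P1→B gives 8>1; P2→S gives 7>5; P3→X gives 5>1]
(D,S,X): not NE [P1→C gives 9>5; P2→Q gives 5>0; P3→Z gives 9>6]
(D,S,Y): not NE [P1→B gives 7>1; P3→Z gives 9>2]
(D,S,Z): not NE [P1→B gives 9>4; P2→R gives 7>5]
(D,S,W): not NE [P1→A gives 9>4; P3→Z gives 9>8]

PSNE: ∅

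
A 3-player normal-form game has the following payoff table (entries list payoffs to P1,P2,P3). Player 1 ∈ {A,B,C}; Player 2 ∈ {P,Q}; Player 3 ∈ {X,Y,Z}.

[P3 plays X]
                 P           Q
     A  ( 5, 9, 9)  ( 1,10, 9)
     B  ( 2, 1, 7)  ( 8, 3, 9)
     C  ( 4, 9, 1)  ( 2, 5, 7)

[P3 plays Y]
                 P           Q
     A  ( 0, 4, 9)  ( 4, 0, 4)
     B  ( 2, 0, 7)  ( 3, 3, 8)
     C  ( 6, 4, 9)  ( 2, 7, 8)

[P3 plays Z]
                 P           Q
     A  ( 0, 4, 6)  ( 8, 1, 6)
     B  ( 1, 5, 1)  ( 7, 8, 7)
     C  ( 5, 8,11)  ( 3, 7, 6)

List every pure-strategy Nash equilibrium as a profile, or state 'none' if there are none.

PSNE = {(B,Q,X), (C,P,Z)}

(A,P,X): not NE [P2→Q gives 10>9]
(A,P,Y): not NE [P1→C gives 6>0]
(A,P,Z): not NE [P1→C gives 5>0; P3→Y gives 9>6]
(A,Q,X): not NE [P1→B gives 8>1]
(A,Q,Y): not NE [P2→P gives 4>0; P3→X gives 9>4]
(A,Q,Z): not NE [P2→P gives 4>1; P3→X gives 9>6]
(B,P,X): not NE [P1→A gives 5>2; P2→Q gives 3>1]
(B,P,Y): not NE [P1→C gives 6>2; P2→Q gives 3>0]
(B,P,Z): not NE [P1→C gives 5>1; P2→Q gives 8>5; P3→Y gives 7>1]
(B,Q,X): NE
(B,Q,Y): not NE [P1→A gives 4>3; P3→X gives 9>8]
(B,Q,Z): not NE [P1→A gives 8>7; P3→X gives 9>7]
(C,P,X): not NE [P1→A gives 5>4; P3→Z gives 11>1]
(C,P,Y): not NE [P2→Q gives 7>4; P3→Z gives 11>9]
(C,P,Z): NE
(C,Q,X): not NE [P1→B gives 8>2; P2→P gives 9>5; P3→Y gives 8>7]
(C,Q,Y): not NE [P1→A gives 4>2]
(C,Q,Z): not NE [P1→A gives 8>3; P2→P gives 8>7; P3→Y gives 8>6]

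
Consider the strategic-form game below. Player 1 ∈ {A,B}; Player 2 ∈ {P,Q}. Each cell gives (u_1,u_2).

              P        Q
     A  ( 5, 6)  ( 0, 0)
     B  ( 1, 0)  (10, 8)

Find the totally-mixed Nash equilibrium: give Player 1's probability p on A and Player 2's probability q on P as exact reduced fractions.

(p,q) = (4/7, 5/7)

P1 indiff ⇒ q·5+(1-q)·0 = q·1+(1-q)·10 ⇒ q(4) = (1-q)(10) ⇒ q = 5/7
P2 indiff ⇒ p·6+(1-p)·0 = p·0+(1-p)·8 ⇒ p(6) = (1-p)(8) ⇒ p = 4/7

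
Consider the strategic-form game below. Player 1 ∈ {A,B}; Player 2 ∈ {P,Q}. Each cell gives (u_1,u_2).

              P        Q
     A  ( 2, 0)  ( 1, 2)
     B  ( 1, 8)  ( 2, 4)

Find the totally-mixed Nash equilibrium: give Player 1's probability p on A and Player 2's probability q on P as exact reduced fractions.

P1 mixes 2/3 on A; P2 mixes 1/2 on P

P1 indiff ⇒ q·2+(1-q)·1 = q·1+(1-q)·2 ⇒ q(1) = (1-q)(1) ⇒ q = 1/2
P2 indiff ⇒ p·0+(1-p)·8 = p·2+(1-p)·4 ⇒ p(-2) = (1-p)(-4) ⇒ p = 2/3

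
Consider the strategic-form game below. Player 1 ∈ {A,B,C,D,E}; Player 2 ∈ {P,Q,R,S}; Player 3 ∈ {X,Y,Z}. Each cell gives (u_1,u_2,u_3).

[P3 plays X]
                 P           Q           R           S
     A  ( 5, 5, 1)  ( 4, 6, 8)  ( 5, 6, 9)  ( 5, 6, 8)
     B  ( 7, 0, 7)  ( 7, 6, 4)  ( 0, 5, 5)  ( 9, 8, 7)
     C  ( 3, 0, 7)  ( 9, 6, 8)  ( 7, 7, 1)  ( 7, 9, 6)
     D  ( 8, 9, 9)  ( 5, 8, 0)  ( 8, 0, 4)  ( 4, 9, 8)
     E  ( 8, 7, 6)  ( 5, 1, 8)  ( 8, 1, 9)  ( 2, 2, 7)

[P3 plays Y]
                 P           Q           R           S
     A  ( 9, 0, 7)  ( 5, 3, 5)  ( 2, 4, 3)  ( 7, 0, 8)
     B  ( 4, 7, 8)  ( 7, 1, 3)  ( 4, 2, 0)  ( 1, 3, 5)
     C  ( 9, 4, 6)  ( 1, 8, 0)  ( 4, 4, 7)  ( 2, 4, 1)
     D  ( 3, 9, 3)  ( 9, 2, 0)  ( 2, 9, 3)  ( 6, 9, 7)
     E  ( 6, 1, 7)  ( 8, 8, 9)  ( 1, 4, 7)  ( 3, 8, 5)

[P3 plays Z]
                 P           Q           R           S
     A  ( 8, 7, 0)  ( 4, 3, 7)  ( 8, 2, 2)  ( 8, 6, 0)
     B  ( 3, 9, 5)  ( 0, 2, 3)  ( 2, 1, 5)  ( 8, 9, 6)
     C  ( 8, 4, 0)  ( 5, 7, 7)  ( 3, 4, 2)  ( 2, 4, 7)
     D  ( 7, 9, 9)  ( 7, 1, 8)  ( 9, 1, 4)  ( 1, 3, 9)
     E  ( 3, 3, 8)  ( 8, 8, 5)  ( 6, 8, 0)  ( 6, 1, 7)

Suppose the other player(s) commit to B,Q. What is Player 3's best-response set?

u_3(X vs B,Q) = 4
u_3(Y vs B,Q) = 3
u_3(Z vs B,Q) = 3
max payoff 4 at {X}

BR_3 = {X}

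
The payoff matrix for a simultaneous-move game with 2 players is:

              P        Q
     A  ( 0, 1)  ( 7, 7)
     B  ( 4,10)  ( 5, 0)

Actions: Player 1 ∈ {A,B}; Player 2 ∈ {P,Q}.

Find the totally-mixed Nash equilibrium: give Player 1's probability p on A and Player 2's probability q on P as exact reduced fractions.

P1 indiff ⇒ q·0+(1-q)·7 = q·4+(1-q)·5 ⇒ q(-4) = (1-q)(-2) ⇒ q = 1/3
P2 indiff ⇒ p·1+(1-p)·10 = p·7+(1-p)·0 ⇒ p(-6) = (1-p)(-10) ⇒ p = 5/8

(p,q) = (5/8, 1/3)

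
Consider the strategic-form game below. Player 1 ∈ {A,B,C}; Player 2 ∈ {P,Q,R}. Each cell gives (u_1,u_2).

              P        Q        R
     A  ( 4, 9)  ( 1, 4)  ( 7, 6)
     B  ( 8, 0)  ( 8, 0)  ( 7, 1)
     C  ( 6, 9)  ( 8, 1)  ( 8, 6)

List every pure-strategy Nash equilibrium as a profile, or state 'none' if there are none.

No pure NE.

(A,P): not NE [P1→B gives 8>4]
(A,Q): not NE [P1→C gives 8>1; P2→P gives 9>4]
(A,R): not NE [P1→C gives 8>7; P2→P gives 9>6]
(B,P): not NE [P2→R gives 1>0]
(B,Q): not NE [P2→R gives 1>0]
(B,R): not NE [P1→C gives 8>7]
(C,P): not NE [P1→B gives 8>6]
(C,Q): not NE [P2→P gives 9>1]
(C,R): not NE [P2→P gives 9>6]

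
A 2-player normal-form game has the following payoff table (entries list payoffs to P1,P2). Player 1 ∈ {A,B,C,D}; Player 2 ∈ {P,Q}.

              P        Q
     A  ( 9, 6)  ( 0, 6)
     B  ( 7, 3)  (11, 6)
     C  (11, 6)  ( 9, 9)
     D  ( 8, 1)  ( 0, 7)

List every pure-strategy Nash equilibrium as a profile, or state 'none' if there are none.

(A,P): not NE [P1→C gives 11>9]
(A,Q): not NE [P1→B gives 11>0]
(B,P): not NE [P1→C gives 11>7; P2→Q gives 6>3]
(B,Q): NE
(C,P): not NE [P2→Q gives 9>6]
(C,Q): not NE [P1→B gives 11>9]
(D,P): not NE [P1→C gives 11>8; P2→Q gives 7>1]
(D,Q): not NE [P1→B gives 11>0]

Nash profiles: (B,Q)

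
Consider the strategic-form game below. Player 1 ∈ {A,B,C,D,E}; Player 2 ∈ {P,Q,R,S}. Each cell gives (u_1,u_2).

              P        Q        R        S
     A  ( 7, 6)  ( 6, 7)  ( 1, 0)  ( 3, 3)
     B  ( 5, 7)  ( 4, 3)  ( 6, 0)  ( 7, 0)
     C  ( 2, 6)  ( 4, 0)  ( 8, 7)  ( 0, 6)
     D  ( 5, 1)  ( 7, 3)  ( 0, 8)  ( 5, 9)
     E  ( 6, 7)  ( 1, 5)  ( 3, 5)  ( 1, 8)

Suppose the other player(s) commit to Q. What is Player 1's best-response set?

u_1(A vs Q) = 6
u_1(B vs Q) = 4
u_1(C vs Q) = 4
u_1(D vs Q) = 7
u_1(E vs Q) = 1
max payoff 7 at {D}

argmax u_1 = {D}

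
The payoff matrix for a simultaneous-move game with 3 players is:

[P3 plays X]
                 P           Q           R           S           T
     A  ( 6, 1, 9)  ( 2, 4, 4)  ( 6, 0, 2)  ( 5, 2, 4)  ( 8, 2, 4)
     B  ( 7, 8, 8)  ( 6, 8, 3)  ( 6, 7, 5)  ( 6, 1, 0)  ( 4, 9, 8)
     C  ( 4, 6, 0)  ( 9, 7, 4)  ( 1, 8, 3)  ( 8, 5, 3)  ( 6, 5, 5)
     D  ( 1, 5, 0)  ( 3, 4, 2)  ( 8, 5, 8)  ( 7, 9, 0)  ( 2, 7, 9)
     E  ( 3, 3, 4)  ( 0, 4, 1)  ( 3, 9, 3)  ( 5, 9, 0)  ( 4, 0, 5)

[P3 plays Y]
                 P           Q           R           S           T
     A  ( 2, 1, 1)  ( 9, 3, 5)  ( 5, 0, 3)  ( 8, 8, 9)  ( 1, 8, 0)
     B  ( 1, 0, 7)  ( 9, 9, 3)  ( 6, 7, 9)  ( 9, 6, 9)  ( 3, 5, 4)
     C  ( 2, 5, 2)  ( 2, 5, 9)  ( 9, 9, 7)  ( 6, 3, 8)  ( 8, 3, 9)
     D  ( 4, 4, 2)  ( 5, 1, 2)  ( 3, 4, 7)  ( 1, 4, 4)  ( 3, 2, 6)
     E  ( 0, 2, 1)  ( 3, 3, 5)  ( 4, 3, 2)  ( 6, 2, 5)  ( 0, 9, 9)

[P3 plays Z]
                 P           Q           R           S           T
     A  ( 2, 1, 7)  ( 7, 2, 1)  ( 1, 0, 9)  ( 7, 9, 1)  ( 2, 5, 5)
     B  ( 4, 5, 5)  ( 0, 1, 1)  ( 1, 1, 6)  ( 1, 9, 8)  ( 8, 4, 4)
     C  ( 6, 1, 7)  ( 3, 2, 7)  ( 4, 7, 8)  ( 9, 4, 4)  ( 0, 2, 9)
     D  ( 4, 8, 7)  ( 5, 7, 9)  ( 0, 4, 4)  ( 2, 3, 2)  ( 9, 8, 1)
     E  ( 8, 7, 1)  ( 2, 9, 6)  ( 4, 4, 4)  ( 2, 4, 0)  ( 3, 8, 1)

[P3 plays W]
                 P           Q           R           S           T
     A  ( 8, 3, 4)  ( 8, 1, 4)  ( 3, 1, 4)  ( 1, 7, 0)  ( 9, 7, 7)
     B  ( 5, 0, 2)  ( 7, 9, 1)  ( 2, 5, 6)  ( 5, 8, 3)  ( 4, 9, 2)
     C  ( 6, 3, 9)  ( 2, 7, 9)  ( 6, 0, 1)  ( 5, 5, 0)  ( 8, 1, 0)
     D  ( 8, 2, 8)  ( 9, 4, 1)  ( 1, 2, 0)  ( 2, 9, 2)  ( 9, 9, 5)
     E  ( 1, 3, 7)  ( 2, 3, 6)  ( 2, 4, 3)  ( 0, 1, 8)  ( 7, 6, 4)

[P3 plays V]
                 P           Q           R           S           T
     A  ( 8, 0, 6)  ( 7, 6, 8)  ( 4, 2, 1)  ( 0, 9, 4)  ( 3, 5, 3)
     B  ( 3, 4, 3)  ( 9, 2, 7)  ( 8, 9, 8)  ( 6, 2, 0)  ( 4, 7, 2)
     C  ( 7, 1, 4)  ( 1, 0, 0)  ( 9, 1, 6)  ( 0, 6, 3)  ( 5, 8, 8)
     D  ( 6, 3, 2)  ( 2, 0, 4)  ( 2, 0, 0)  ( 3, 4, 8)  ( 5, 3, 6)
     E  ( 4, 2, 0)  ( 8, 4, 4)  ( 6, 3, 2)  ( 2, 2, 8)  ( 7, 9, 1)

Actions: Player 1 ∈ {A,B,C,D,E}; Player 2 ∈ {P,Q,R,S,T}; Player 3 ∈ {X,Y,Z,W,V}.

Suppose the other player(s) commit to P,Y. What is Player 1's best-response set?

u_1(A vs P,Y) = 2
u_1(B vs P,Y) = 1
u_1(C vs P,Y) = 2
u_1(D vs P,Y) = 4
u_1(E vs P,Y) = 0
max payoff 4 at {D}

argmax u_1 = {D}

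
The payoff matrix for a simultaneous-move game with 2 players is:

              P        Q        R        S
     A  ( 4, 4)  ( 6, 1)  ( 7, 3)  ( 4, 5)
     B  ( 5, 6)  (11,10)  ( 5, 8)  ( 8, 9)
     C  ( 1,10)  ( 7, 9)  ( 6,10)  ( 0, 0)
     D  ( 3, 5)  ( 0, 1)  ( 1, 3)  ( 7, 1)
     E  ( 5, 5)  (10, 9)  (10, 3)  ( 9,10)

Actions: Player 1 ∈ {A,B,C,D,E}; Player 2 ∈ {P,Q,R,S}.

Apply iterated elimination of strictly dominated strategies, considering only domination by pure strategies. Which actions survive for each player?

P1 drop A (E beats it: P:5>4 Q:10>6 R:10>7 S:9>4)
P1 drop C (E beats it: P:5>1 Q:10>7 R:10>6 S:9>0)
P1 drop D (B beats it: P:5>3 Q:11>0 R:5>1 S:8>7)
P2 drop P (Q beats it: B:10>6 E:9>5)
P2 drop R (Q beats it: B:10>8 E:9>3)
P1→{B,E} P2→{Q,S}

Survivors P1:{B,E} P2:{Q,S}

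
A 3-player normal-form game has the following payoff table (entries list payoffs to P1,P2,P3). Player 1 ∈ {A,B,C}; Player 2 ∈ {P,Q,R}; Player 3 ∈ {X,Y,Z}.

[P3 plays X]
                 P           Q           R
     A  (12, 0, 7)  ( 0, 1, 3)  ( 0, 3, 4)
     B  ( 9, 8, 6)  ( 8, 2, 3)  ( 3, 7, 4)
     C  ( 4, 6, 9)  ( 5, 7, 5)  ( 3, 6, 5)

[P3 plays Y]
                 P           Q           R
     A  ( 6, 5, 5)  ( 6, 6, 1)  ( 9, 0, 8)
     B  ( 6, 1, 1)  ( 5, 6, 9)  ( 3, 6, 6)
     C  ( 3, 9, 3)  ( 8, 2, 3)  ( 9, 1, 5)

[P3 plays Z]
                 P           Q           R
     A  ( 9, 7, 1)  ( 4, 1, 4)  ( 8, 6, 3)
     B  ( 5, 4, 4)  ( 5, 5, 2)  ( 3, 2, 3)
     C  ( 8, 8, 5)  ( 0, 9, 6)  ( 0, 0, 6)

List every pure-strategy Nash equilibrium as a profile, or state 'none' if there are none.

Equilibria: none

(A,P,X): not NE [P2→R gives 3>0]
(A,P,Y): not NE [P2→Q gives 6>5; P3→X gives 7>5]
(A,P,Z): not NE [P3→X gives 7>1]
(A,Q,X): not NE [P1→B gives 8>0; P2→R gives 3>1; P3→Z gives 4>3]
(A,Q,Y): not NE [P1→C gives 8>6; P3→Z gives 4>1]
(A,Q,Z): not NE [P1→B gives 5>4; P2→P gives 7>1]
(A,R,X): not NE [P1→C gives 3>0; P3→Y gives 8>4]
(A,R,Y): not NE [P2→Q gives 6>0]
(A,R,Z): not NE [P2→P gives 7>6; P3→Y gives 8>3]
(B,P,X): not NE [P1→A gives 12>9]
(B,P,Y): not NE [P2→R gives 6>1; P3→X gives 6>1]
(B,P,Z): not NE [P1→A gives 9>5; P2→Q gives 5>4; P3→X gives 6>4]
(B,Q,X): not NE [P2→P gives 8>2; P3→Y gives 9>3]
(B,Q,Y): not NE [P1→C gives 8>5]
(B,Q,Z): not NE [P3→Y gives 9>2]
(B,R,X): not NE [P2→P gives 8>7; P3→Y gives 6>4]
(B,R,Y): not NE [P1→C gives 9>3]
(B,R,Z): not NE [P1→A gives 8>3; P2→Q gives 5>2; P3→Y gives 6>3]
(C,P,X): not NE [P1→A gives 12>4; P2→Q gives 7>6]
(C,P,Y): not NE [P1→B gives 6>3; P3→X gives 9>3]
(C,P,Z): not NE [P1→A gives 9>8; P2→Q gives 9>8; P3→X gives 9>5]
(C,Q,X): not NE [P1→B gives 8>5; P3→Z gives 6>5]
(C,Q,Y): not NE [P2→P gives 9>2; P3→Z gives 6>3]
(C,Q,Z): not NE [P1→B gives 5>0]
(C,R,X): not NE [P2→Q gives 7>6; P3→Z gives 6>5]
(C,R,Y): not NE [P2→P gives 9>1; P3→Z gives 6>5]
(C,R,Z): not NE [P1→A gives 8>0; P2→Q gives 9>0]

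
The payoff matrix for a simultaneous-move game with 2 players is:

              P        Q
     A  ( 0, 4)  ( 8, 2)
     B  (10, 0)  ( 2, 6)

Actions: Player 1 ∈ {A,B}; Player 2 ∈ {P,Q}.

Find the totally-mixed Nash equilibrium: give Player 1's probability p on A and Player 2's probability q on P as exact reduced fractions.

P1 indiff ⇒ q·0+(1-q)·8 = q·10+(1-q)·2 ⇒ q(-10) = (1-q)(-6) ⇒ q = 3/8
P2 indiff ⇒ p·4+(1-p)·0 = p·2+(1-p)·6 ⇒ p(2) = (1-p)(6) ⇒ p = 3/4

P1 mixes 3/4 on A; P2 mixes 3/8 on P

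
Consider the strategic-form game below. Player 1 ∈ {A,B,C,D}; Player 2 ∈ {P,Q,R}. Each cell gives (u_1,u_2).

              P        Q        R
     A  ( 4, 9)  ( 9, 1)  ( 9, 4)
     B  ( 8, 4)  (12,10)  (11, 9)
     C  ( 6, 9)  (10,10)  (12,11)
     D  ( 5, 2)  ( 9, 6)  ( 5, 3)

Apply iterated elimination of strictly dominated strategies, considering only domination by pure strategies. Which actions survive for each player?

IESDS → P1:{B,C} P2:{Q,R}

P1 drop A (B beats it: P:8>4 Q:12>9 R:11>9)
P1 drop D (B beats it: P:8>5 Q:12>9 R:11>5)
P2 drop P (Q beats it: B:10>4 C:10>9)
P1→{B,C} P2→{Q,R}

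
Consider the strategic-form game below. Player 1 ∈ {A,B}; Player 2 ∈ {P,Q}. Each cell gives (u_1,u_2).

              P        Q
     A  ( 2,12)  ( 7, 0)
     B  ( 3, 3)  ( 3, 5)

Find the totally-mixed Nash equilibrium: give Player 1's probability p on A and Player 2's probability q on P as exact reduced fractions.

p=1/7, q=4/5

P1 indiff ⇒ q·2+(1-q)·7 = q·3+(1-q)·3 ⇒ q(-1) = (1-q)(-4) ⇒ q = 4/5
P2 indiff ⇒ p·12+(1-p)·3 = p·0+(1-p)·5 ⇒ p(12) = (1-p)(2) ⇒ p = 1/7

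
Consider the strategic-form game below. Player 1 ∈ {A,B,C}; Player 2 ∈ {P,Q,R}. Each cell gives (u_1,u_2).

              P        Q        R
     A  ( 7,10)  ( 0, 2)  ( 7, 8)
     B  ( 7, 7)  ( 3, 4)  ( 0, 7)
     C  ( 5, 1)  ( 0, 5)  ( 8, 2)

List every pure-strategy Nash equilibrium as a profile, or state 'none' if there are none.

Nash profiles: (A,P), (B,P)

(A,P): NE
(A,Q): not NE [P1→B gives 3>0; P2→P gives 10>2]
(A,R): not NE [P1→C gives 8>7; P2→P gives 10>8]
(B,P): NE
(B,Q): not NE [P2→R gives 7>4]
(B,R): not NE [P1→C gives 8>0]
(C,P): not NE [P1→B gives 7>5; P2→Q gives 5>1]
(C,Q): not NE [P1→B gives 3>0]
(C,R): not NE [P2→Q gives 5>2]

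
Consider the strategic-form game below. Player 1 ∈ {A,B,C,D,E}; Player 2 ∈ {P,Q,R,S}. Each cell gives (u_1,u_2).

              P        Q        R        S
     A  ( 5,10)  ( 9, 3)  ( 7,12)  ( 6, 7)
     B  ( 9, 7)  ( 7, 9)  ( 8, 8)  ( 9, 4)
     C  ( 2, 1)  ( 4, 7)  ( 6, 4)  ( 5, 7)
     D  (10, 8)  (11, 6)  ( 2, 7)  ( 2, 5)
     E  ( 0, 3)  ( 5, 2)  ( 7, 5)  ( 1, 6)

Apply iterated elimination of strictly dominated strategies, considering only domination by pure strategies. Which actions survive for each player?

Survivors P1:{A,B,D} P2:{P,Q,R}

P1 drop C (A beats it: P:5>2 Q:9>4 R:7>6 S:6>5)
P1 drop E (B beats it: P:9>0 Q:7>5 R:8>7 S:9>1)
P2 drop S (P beats it: A:10>7 B:7>4 D:8>5)
P1→{A,B,D} P2→{P,Q,R}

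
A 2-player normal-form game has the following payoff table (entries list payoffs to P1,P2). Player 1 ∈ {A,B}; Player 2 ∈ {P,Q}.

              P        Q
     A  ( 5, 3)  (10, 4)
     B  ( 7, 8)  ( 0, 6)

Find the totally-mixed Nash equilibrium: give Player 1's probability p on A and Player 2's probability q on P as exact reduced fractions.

P1 indiff ⇒ q·5+(1-q)·10 = q·7+(1-q)·0 ⇒ q(-2) = (1-q)(-10) ⇒ q = 5/6
P2 indiff ⇒ p·3+(1-p)·8 = p·4+(1-p)·6 ⇒ p(-1) = (1-p)(-2) ⇒ p = 2/3

P1 mixes 2/3 on A; P2 mixes 5/6 on P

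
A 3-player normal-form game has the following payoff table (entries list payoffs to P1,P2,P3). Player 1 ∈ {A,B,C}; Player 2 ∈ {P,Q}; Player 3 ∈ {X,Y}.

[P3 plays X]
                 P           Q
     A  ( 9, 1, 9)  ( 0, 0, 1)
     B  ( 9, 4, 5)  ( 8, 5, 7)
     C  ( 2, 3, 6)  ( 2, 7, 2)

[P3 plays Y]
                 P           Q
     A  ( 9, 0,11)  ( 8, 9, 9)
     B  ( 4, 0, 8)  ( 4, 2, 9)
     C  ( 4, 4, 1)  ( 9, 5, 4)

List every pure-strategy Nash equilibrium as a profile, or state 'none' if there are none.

(A,P,X): not NE [P3→Y gives 11>9]
(A,P,Y): not NE [P2→Q gives 9>0]
(A,Q,X): not NE [P1→B gives 8>0; P2→P gives 1>0; P3→Y gives 9>1]
(A,Q,Y): not NE [P1→C gives 9>8]
(B,P,X): not NE [P2→Q gives 5>4; P3→Y gives 8>5]
(B,P,Y): not NE [P1→A gives 9>4; P2→Q gives 2>0]
(B,Q,X): not NE [P3→Y gives 9>7]
(B,Q,Y): not NE [P1→C gives 9>4]
(C,P,X): not NE [P1→B gives 9>2; P2→Q gives 7>3]
(C,P,Y): not NE [P1→A gives 9>4; P2→Q gives 5>4; P3→X gives 6>1]
(C,Q,X): not NE [P1→B gives 8>2; P3→Y gives 4>2]
(C,Q,Y): NE

PSNE = {(C,Q,Y)}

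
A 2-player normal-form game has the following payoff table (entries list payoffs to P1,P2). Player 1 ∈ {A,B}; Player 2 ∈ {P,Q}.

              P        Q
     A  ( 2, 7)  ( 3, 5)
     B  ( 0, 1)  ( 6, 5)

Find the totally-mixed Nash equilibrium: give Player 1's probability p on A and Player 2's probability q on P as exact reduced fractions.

P1 indiff ⇒ q·2+(1-q)·3 = q·0+(1-q)·6 ⇒ q(2) = (1-q)(3) ⇒ q = 3/5
P2 indiff ⇒ p·7+(1-p)·1 = p·5+(1-p)·5 ⇒ p(2) = (1-p)(4) ⇒ p = 2/3

(p,q) = (2/3, 3/5)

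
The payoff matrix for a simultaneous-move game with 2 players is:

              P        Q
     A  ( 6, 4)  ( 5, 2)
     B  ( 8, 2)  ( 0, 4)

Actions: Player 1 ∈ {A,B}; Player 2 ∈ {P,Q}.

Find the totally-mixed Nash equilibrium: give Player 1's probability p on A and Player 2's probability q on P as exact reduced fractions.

(p,q) = (1/2, 5/7)

P1 indiff ⇒ q·6+(1-q)·5 = q·8+(1-q)·0 ⇒ q(-2) = (1-q)(-5) ⇒ q = 5/7
P2 indiff ⇒ p·4+(1-p)·2 = p·2+(1-p)·4 ⇒ p(2) = (1-p)(2) ⇒ p = 1/2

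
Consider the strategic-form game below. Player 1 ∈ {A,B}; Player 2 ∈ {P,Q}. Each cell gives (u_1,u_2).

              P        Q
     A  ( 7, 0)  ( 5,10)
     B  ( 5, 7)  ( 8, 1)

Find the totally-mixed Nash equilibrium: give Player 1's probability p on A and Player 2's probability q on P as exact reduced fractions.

(p,q) = (3/8, 3/5)

P1 indiff ⇒ q·7+(1-q)·5 = q·5+(1-q)·8 ⇒ q(2) = (1-q)(3) ⇒ q = 3/5
P2 indiff ⇒ p·0+(1-p)·7 = p·10+(1-p)·1 ⇒ p(-10) = (1-p)(-6) ⇒ p = 3/8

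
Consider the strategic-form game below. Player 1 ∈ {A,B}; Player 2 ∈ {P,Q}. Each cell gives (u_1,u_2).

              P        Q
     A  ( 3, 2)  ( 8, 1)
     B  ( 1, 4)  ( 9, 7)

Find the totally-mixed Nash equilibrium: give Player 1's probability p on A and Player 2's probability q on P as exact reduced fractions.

P1 indiff ⇒ q·3+(1-q)·8 = q·1+(1-q)·9 ⇒ q(2) = (1-q)(1) ⇒ q = 1/3
P2 indiff ⇒ p·2+(1-p)·4 = p·1+(1-p)·7 ⇒ p(1) = (1-p)(3) ⇒ p = 3/4

p=3/4, q=1/3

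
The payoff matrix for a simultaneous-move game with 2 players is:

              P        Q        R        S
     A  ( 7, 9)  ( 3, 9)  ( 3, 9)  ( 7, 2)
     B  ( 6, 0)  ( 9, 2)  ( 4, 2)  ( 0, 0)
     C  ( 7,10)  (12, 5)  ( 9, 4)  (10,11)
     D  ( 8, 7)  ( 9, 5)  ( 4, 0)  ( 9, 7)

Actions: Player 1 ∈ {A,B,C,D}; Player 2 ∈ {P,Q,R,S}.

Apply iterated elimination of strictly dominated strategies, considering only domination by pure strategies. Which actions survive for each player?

P1 drop A (D beats it: P:8>7 Q:9>3 R:4>3 S:9>7)
P1 drop B (C beats it: P:7>6 Q:12>9 R:9>4 S:10>0)
P2 drop Q (P beats it: C:10>5 D:7>5)
P2 drop R (P beats it: C:10>4 D:7>0)
P1→{C,D} P2→{P,S}

Survivors P1:{C,D} P2:{P,S}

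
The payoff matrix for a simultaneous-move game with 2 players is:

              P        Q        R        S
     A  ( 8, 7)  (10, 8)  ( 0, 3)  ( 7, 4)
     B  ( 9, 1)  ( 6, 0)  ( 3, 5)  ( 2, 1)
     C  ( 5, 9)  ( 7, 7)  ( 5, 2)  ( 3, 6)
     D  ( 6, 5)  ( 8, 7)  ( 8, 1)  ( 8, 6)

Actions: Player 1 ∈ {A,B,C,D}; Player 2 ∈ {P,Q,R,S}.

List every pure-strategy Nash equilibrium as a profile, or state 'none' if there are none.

(A,P): not NE [P1→B gives 9>8; P2→Q gives 8>7]
(A,Q): NE
(A,R): not NE [P1→D gives 8>0; P2→Q gives 8>3]
(A,S): not NE [P1→D gives 8>7; P2→Q gives 8>4]
(B,P): not NE [P2→R gives 5>1]
(B,Q): not NE [P1→A gives 10>6; P2→R gives 5>0]
(B,R): not NE [P1→D gives 8>3]
(B,S): not NE [P1→D gives 8>2; P2→R gives 5>1]
(C,P): not NE [P1→B gives 9>5]
(C,Q): not NE [P1→A gives 10>7; P2→P gives 9>7]
(C,R): not NE [P1→D gives 8>5; P2→P gives 9>2]
(C,S): not NE [P1→D gives 8>3; P2→P gives 9>6]
(D,P): not NE [P1→B gives 9>6; P2→Q gives 7>5]
(D,Q): not NE [P1→A gives 10>8]
(D,R): not NE [P2→Q gives 7>1]
(D,S): not NE [P2→Q gives 7>6]

Nash profiles: (A,Q)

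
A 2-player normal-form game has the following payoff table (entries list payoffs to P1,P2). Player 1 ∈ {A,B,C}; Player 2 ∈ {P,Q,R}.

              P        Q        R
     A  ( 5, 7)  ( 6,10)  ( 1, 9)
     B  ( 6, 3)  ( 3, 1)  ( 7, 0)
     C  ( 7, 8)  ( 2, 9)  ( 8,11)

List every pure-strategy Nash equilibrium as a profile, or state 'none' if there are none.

PSNE = {(A,Q), (C,R)}

(A,P): not NE [P1→C gives 7>5; P2→Q gives 10>7]
(A,Q): NE
(A,R): not NE [P1→C gives 8>1; P2→Q gives 10>9]
(B,P): not NE [P1→C gives 7>6]
(B,Q): not NE [P1→A gives 6>3; P2→P gives 3>1]
(B,R): not NE [P1→C gives 8>7; P2→P gives 3>0]
(C,P): not NE [P2→R gives 11>8]
(C,Q): not NE [P1→A gives 6>2; P2→R gives 11>9]
(C,R): NE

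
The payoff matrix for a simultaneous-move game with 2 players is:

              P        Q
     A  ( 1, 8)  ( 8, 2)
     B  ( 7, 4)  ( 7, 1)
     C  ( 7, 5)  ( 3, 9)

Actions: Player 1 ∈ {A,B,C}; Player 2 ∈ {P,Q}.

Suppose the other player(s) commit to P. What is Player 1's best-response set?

argmax u_1 = {B,C}

u_1(A vs P) = 1
u_1(B vs P) = 7
u_1(C vs P) = 7
max payoff 7 at {B,C}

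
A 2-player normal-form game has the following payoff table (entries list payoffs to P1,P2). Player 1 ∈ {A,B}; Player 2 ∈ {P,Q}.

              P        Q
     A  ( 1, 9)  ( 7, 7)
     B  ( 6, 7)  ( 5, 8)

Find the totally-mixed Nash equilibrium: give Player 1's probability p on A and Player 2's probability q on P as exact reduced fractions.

p=1/3, q=2/7

P1 indiff ⇒ q·1+(1-q)·7 = q·6+(1-q)·5 ⇒ q(-5) = (1-q)(-2) ⇒ q = 2/7
P2 indiff ⇒ p·9+(1-p)·7 = p·7+(1-p)·8 ⇒ p(2) = (1-p)(1) ⇒ p = 1/3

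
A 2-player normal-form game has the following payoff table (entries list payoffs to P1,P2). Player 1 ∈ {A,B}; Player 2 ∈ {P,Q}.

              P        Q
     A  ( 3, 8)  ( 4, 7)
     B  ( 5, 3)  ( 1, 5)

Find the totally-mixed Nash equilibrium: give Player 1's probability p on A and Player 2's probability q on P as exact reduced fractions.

(p,q) = (2/3, 3/5)

P1 indiff ⇒ q·3+(1-q)·4 = q·5+(1-q)·1 ⇒ q(-2) = (1-q)(-3) ⇒ q = 3/5
P2 indiff ⇒ p·8+(1-p)·3 = p·7+(1-p)·5 ⇒ p(1) = (1-p)(2) ⇒ p = 2/3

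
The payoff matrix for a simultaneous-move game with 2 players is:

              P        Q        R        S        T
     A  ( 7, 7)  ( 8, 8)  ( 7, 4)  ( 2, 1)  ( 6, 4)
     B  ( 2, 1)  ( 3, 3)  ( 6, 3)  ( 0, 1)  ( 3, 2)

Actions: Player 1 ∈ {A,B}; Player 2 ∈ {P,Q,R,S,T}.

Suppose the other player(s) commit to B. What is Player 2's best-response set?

u_2(P vs B) = 1
u_2(Q vs B) = 3
u_2(R vs B) = 3
u_2(S vs B) = 1
u_2(T vs B) = 2
max payoff 3 at {Q,R}

P2 best: {Q,R}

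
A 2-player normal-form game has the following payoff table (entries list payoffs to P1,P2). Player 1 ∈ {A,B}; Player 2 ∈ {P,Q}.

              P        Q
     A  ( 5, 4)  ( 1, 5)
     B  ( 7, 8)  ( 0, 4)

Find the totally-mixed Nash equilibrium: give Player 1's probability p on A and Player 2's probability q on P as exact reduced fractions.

(p,q) = (4/5, 1/3)

P1 indiff ⇒ q·5+(1-q)·1 = q·7+(1-q)·0 ⇒ q(-2) = (1-q)(-1) ⇒ q = 1/3
P2 indiff ⇒ p·4+(1-p)·8 = p·5+(1-p)·4 ⇒ p(-1) = (1-p)(-4) ⇒ p = 4/5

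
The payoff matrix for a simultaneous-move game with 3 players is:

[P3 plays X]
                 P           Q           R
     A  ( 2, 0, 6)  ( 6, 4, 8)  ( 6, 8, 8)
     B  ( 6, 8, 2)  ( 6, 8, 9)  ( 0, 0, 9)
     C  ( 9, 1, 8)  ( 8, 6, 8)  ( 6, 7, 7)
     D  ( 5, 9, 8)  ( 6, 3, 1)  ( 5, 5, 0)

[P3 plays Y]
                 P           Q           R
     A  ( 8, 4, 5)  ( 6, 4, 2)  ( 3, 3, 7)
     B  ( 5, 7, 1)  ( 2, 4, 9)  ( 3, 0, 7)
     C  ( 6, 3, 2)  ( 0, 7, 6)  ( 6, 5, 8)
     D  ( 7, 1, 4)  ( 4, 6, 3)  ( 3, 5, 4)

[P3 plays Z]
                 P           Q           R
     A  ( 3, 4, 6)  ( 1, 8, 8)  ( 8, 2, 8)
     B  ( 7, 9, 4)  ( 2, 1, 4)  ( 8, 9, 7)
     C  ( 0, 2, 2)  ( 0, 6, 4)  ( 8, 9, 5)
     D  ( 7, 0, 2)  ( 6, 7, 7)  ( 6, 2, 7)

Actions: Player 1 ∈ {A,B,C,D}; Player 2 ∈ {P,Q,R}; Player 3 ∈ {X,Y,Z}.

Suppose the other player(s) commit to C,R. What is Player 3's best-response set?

u_3(X vs C,R) = 7
u_3(Y vs C,R) = 8
u_3(Z vs C,R) = 5
max payoff 8 at {Y}

argmax u_3 = {Y}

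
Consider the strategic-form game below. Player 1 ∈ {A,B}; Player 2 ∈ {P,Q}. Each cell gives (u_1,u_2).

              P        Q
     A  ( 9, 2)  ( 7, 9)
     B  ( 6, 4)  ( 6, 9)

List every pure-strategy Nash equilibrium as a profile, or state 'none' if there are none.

(A,P): not NE [P2→Q gives 9>2]
(A,Q): NE
(B,P): not NE [P1→A gives 9>6; P2→Q gives 9>4]
(B,Q): not NE [P1→A gives 7>6]

Nash profiles: (A,Q)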